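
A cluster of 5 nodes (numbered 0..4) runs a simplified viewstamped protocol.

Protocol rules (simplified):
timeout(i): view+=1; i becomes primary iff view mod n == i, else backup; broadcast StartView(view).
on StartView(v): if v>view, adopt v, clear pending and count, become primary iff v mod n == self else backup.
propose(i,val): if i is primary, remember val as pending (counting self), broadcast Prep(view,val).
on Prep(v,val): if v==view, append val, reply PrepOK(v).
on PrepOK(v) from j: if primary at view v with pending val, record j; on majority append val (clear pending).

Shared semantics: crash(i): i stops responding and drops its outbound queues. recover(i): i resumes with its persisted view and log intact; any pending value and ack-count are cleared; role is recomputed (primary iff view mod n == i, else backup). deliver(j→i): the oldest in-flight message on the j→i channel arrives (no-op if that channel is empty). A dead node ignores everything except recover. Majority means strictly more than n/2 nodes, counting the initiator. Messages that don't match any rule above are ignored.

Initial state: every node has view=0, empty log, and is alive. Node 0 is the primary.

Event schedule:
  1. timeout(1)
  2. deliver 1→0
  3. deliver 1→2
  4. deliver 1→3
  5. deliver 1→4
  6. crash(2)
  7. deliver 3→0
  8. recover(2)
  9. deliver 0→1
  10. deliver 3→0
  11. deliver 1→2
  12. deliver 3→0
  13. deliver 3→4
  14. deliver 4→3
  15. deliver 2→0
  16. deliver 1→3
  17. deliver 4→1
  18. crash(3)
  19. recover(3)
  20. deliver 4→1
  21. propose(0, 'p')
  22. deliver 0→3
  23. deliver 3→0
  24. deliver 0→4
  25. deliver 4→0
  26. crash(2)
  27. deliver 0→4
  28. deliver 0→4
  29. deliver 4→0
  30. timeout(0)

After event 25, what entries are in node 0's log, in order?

e1 timeout(1): 1[prim,v=1,-]
e2 deliver 1→0: 0[back,v=1,-]
e3 deliver 1→2: 2[back,v=1,-]
e4 deliver 1→3: 3[back,v=1,-]
e5 deliver 1→4: 4[back,v=1,-]
e6 crash(2): 2[✗back,v=1,-]
e7 deliver 3→0: ·
e8 recover(2): 2[back,v=1,-]
e9 deliver 0→1: ·
e10 deliver 3→0: ·
e11 deliver 1→2: ·
e12 deliver 3→0: ·
e13 deliver 3→4: ·
e14 deliver 4→3: ·
e15 deliver 2→0: ·
e16 deliver 1→3: ·
e17 deliver 4→1: ·
e18 crash(3): 3[✗back,v=1,-]
e19 recover(3): 3[back,v=1,-]
e20 deliver 4→1: ·
e21 propose(0,'p'): ·
e22 deliver 0→3: ·
e23 deliver 3→0: ·
e24 deliver 0→4: ·
e25 deliver 4→0: ·

empty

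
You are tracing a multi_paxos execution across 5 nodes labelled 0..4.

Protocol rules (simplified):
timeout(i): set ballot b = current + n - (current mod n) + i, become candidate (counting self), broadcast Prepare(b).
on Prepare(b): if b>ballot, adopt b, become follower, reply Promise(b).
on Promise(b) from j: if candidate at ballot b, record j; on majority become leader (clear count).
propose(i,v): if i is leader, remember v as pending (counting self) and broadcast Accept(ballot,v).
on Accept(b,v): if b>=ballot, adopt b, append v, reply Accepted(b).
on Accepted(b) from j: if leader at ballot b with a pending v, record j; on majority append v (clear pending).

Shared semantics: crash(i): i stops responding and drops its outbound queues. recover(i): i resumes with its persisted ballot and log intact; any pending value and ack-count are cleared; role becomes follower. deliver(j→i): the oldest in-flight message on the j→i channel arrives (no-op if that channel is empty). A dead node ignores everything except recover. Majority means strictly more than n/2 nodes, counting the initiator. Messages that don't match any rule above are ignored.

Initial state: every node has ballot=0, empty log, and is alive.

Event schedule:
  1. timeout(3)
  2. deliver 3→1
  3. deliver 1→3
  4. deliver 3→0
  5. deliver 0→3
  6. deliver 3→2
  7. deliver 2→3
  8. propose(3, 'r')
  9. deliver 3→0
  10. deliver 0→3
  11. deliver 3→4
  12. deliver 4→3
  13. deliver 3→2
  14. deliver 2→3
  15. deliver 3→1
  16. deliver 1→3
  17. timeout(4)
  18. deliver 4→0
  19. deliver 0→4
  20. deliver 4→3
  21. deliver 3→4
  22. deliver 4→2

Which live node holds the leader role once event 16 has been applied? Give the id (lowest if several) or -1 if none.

3

1. timeout(3):  <3:cand b8 ->
2. deliver 3→1:  <1:foll b8 ->
3. deliver 1→3:  nop
4. deliver 3→0:  <0:foll b8 ->
5. deliver 0→3:  <3:lead b8 ->
6. deliver 3→2:  <2:foll b8 ->
7. deliver 2→3:  nop
8. propose(3,'r'):  nop
9. deliver 3→0:  <0:foll b8 r>
10. deliver 0→3:  nop
11. deliver 3→4:  <4:foll b8 ->
12. deliver 4→3:  nop
13. deliver 3→2:  <2:foll b8 r>
14. deliver 2→3:  <3:lead b8 r>
15. deliver 3→1:  <1:foll b8 r>
16. deliver 1→3:  nop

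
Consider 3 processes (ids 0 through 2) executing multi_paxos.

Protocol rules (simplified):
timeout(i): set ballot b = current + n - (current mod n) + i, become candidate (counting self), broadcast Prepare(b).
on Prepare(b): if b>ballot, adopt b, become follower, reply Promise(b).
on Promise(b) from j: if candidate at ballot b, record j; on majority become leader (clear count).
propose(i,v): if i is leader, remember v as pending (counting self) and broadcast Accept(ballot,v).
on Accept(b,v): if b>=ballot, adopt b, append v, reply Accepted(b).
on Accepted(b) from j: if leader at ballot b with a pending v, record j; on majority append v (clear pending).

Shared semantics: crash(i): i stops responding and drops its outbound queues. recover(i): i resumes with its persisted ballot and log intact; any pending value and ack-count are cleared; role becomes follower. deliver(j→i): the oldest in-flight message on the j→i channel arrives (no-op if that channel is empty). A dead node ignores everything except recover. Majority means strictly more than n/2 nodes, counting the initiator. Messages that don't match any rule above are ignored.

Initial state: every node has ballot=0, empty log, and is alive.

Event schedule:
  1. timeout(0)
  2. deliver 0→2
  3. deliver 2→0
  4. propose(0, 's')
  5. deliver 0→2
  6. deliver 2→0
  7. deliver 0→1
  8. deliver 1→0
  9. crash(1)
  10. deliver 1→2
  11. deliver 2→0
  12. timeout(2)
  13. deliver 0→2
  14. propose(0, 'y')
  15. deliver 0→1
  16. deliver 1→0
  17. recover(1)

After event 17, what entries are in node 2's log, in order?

s

[1] timeout(0) → N0(cand b3 [-])
[2] deliver 0→2 → N2(foll b3 [-])
[3] deliver 2→0 → N0(lead b3 [-])
[4] propose(0,'s') → ∅
[5] deliver 0→2 → N2(foll b3 [s])
[6] deliver 2→0 → N0(lead b3 [s])
[7] deliver 0→1 → N1(foll b3 [-])
[8] deliver 1→0 → ∅
[9] crash(1) → N1(✗foll b3 [-])
[10] deliver 1→2 → ∅
[11] deliver 2→0 → ∅
[12] timeout(2) → N2(cand b8 [s])
[13] deliver 0→2 → ∅
[14] propose(0,'y') → ∅
[15] deliver 0→1 → ∅
[16] deliver 1→0 → ∅
[17] recover(1) → N1(foll b3 [-])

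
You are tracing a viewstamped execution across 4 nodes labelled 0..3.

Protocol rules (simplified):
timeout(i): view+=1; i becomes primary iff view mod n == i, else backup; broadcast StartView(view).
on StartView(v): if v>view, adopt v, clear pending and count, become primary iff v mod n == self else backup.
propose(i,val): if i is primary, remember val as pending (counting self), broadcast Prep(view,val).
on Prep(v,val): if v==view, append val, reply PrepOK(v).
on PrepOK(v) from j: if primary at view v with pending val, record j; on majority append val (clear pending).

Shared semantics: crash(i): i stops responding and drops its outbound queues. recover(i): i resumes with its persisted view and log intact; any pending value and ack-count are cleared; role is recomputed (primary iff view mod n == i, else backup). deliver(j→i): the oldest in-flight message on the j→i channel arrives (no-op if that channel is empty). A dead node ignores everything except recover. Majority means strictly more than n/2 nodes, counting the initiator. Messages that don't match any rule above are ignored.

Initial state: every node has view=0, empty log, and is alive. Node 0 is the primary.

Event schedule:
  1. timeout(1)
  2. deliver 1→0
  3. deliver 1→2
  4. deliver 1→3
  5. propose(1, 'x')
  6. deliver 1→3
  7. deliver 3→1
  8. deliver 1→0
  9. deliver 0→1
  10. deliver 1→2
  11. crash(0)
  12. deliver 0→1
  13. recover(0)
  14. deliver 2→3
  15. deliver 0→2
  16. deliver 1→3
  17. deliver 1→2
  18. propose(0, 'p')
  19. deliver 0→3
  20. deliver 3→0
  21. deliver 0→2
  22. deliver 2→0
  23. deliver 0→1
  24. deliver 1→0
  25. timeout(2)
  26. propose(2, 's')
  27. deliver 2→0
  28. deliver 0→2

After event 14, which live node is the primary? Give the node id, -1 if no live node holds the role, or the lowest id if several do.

after 1 — timeout(1): n1:prim/v1/[-]
after 2 — deliver 1→0: n0:back/v1/[-]
after 3 — deliver 1→2: n2:back/v1/[-]
after 4 — deliver 1→3: n3:back/v1/[-]
after 5 — propose(1,'x'): ·
after 6 — deliver 1→3: n3:back/v1/[x]
after 7 — deliver 3→1: ·
after 8 — deliver 1→0: n0:back/v1/[x]
after 9 — deliver 0→1: n1:prim/v1/[x]
after 10 — deliver 1→2: n2:back/v1/[x]
after 11 — crash(0): n0:✗back/v1/[x]
after 12 — deliver 0→1: ·
after 13 — recover(0): n0:back/v1/[x]
after 14 — deliver 2→3: ·

1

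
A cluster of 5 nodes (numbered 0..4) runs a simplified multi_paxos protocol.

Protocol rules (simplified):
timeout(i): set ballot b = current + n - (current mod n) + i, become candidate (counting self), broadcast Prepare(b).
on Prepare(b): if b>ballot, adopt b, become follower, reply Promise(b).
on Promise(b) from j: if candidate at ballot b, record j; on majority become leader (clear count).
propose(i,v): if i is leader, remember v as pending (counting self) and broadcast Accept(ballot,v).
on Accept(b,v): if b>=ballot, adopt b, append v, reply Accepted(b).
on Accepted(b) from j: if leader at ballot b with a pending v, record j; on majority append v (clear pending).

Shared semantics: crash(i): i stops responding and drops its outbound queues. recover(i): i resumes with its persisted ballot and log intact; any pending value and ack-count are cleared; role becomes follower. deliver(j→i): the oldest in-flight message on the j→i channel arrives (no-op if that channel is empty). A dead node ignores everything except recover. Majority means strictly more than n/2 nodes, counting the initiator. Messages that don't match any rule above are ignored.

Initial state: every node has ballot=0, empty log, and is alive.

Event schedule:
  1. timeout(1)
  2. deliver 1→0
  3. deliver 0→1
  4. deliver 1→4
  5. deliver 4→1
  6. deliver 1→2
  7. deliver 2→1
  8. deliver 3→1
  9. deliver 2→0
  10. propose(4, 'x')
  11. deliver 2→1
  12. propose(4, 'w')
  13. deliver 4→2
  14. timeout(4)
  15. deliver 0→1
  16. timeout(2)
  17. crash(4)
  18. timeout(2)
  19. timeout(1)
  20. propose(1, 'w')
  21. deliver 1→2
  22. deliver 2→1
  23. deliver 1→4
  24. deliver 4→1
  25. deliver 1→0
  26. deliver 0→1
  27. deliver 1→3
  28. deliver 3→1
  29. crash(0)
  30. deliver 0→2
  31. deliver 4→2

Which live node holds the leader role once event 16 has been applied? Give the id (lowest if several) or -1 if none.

1

e1 timeout(1): 1[cand,b=6,-]
e2 deliver 1→0: 0[foll,b=6,-]
e3 deliver 0→1: ·
e4 deliver 1→4: 4[foll,b=6,-]
e5 deliver 4→1: 1[lead,b=6,-]
e6 deliver 1→2: 2[foll,b=6,-]
e7 deliver 2→1: ·
e8 deliver 3→1: ·
e9 deliver 2→0: ·
e10 propose(4,'x'): ·
e11 deliver 2→1: ·
e12 propose(4,'w'): ·
e13 deliver 4→2: ·
e14 timeout(4): 4[cand,b=14,-]
e15 deliver 0→1: ·
e16 timeout(2): 2[cand,b=12,-]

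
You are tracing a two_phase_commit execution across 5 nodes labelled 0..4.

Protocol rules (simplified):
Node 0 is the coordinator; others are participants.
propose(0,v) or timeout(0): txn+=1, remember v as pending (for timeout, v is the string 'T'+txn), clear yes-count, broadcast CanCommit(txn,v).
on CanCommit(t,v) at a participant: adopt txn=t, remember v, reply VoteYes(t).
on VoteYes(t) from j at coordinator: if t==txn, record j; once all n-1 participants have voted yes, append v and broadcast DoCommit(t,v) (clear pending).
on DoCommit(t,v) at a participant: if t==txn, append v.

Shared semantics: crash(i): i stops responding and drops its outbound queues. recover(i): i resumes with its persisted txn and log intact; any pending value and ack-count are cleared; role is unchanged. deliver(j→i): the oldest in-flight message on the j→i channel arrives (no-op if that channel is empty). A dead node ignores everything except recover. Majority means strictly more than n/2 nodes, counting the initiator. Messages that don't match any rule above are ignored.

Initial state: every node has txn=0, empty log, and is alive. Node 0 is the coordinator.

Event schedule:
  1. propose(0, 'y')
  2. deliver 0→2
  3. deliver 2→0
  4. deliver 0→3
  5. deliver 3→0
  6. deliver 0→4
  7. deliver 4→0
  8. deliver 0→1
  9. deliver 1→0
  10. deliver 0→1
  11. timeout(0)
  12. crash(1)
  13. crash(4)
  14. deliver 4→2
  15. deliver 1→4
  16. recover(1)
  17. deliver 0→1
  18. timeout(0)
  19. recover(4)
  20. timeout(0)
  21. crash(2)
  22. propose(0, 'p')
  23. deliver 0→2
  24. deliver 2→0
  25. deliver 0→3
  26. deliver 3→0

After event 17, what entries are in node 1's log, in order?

1. propose(0,'y'):  <0:coor t1 ->
2. deliver 0→2:  <2:part t1 ->
3. deliver 2→0:  nop
4. deliver 0→3:  <3:part t1 ->
5. deliver 3→0:  nop
6. deliver 0→4:  <4:part t1 ->
7. deliver 4→0:  nop
8. deliver 0→1:  <1:part t1 ->
9. deliver 1→0:  <0:coor t1 y>
10. deliver 0→1:  <1:part t1 y>
11. timeout(0):  <0:coor t2 y>
12. crash(1):  <1:✗part t1 y>
13. crash(4):  <4:✗part t1 ->
14. deliver 4→2:  nop
15. deliver 1→4:  nop
16. recover(1):  <1:part t1 y>
17. deliver 0→1:  <1:part t2 y>

y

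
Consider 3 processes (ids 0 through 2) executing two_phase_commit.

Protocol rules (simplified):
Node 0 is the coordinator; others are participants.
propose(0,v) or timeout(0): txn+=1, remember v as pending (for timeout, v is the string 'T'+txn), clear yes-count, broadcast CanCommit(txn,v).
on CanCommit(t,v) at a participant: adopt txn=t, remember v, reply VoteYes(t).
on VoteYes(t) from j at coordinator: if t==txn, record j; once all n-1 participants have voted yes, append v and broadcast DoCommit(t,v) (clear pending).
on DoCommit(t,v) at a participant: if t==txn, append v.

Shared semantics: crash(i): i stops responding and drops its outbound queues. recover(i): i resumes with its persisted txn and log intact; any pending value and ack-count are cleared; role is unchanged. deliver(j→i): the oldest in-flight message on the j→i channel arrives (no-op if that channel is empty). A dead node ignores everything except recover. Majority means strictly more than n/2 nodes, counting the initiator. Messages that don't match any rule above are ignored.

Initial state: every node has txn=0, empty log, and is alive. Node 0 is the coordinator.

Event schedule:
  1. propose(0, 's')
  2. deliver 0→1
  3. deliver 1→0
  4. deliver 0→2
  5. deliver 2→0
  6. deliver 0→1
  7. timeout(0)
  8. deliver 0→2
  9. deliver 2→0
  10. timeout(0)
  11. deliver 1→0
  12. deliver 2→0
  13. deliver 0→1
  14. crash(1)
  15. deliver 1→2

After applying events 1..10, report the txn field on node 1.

1

step 1 propose(0,'s'): 0={coor,t=1,log=-}
step 2 deliver 0→1: 1={part,t=1,log=-}
step 3 deliver 1→0: —
step 4 deliver 0→2: 2={part,t=1,log=-}
step 5 deliver 2→0: 0={coor,t=1,log=s}
step 6 deliver 0→1: 1={part,t=1,log=s}
step 7 timeout(0): 0={coor,t=2,log=s}
step 8 deliver 0→2: 2={part,t=1,log=s}
step 9 deliver 2→0: —
step 10 timeout(0): 0={coor,t=3,log=s}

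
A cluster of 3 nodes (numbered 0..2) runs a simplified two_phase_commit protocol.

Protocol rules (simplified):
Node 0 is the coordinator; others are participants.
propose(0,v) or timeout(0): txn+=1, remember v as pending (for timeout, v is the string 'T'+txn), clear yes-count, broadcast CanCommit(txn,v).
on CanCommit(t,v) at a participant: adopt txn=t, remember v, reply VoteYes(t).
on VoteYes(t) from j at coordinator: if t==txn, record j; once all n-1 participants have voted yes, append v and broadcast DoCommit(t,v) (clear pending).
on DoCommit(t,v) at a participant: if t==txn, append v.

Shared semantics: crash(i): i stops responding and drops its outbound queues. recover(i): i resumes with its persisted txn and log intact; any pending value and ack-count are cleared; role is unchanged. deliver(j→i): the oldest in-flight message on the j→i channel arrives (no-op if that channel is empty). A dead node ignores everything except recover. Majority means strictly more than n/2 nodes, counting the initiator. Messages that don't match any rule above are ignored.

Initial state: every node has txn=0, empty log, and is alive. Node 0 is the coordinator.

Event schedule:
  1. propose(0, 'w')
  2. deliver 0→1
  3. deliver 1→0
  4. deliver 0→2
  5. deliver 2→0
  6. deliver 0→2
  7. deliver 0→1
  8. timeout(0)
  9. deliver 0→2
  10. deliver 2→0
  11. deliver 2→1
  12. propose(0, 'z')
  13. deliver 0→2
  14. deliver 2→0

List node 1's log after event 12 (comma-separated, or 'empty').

after 1 — propose(0,'w'): n0:coor/t1/[-]
after 2 — deliver 0→1: n1:part/t1/[-]
after 3 — deliver 1→0: ·
after 4 — deliver 0→2: n2:part/t1/[-]
after 5 — deliver 2→0: n0:coor/t1/[w]
after 6 — deliver 0→2: n2:part/t1/[w]
after 7 — deliver 0→1: n1:part/t1/[w]
after 8 — timeout(0): n0:coor/t2/[w]
after 9 — deliver 0→2: n2:part/t2/[w]
after 10 — deliver 2→0: ·
after 11 — deliver 2→1: ·
after 12 — propose(0,'z'): n0:coor/t3/[w]

w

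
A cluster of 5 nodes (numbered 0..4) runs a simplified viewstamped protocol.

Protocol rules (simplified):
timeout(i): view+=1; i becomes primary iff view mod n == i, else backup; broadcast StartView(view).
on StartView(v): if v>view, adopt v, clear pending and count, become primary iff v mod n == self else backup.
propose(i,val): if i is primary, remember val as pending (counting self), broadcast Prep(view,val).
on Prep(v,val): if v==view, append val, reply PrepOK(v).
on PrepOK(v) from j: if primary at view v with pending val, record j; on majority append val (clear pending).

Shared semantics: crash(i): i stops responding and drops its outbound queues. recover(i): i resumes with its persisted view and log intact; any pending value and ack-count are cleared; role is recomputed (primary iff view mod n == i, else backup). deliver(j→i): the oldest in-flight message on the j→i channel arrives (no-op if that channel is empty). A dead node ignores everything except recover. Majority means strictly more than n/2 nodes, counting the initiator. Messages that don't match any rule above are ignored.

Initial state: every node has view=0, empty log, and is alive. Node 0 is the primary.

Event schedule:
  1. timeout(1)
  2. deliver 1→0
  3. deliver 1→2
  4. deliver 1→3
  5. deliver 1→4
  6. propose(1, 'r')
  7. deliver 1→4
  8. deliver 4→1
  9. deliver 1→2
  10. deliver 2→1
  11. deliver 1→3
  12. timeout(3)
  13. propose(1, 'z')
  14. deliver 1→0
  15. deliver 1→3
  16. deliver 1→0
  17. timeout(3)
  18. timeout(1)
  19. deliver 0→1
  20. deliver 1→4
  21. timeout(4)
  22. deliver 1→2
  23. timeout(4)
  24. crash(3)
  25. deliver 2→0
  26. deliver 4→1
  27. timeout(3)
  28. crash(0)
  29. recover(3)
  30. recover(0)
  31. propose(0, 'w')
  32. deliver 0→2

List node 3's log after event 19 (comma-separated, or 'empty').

1. timeout(1):  <1:prim v1 ->
2. deliver 1→0:  <0:back v1 ->
3. deliver 1→2:  <2:back v1 ->
4. deliver 1→3:  <3:back v1 ->
5. deliver 1→4:  <4:back v1 ->
6. propose(1,'r'):  nop
7. deliver 1→4:  <4:back v1 r>
8. deliver 4→1:  nop
9. deliver 1→2:  <2:back v1 r>
10. deliver 2→1:  <1:prim v1 r>
11. deliver 1→3:  <3:back v1 r>
12. timeout(3):  <3:back v2 r>
13. propose(1,'z'):  nop
14. deliver 1→0:  <0:back v1 r>
15. deliver 1→3:  nop
16. deliver 1→0:  <0:back v1 r,z>
17. timeout(3):  <3:prim v3 r>
18. timeout(1):  <1:back v2 r>
19. deliver 0→1:  nop

r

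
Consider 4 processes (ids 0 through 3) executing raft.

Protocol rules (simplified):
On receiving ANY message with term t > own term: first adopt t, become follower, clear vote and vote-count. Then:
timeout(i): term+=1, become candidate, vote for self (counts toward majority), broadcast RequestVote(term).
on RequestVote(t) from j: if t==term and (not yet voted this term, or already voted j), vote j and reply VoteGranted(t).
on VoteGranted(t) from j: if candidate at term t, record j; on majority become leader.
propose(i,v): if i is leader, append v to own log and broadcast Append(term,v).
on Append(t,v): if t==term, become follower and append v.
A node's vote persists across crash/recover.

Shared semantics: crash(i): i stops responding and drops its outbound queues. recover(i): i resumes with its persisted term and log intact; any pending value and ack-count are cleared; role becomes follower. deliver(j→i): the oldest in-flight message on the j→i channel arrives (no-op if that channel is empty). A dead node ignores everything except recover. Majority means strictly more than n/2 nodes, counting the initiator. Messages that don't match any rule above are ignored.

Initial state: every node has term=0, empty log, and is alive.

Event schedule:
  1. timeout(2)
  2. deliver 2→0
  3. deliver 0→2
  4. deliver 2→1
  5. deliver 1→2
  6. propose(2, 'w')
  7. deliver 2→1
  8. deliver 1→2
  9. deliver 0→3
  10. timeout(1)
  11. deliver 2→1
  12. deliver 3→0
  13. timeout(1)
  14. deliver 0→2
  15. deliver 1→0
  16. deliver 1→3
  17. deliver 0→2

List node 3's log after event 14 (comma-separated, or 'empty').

step 1 timeout(2): 2={cand,t=1,log=-}
step 2 deliver 2→0: 0={foll,t=1,log=-}
step 3 deliver 0→2: —
step 4 deliver 2→1: 1={foll,t=1,log=-}
step 5 deliver 1→2: 2={lead,t=1,log=-}
step 6 propose(2,'w'): 2={lead,t=1,log=w}
step 7 deliver 2→1: 1={foll,t=1,log=w}
step 8 deliver 1→2: —
step 9 deliver 0→3: —
step 10 timeout(1): 1={cand,t=2,log=w}
step 11 deliver 2→1: —
step 12 deliver 3→0: —
step 13 timeout(1): 1={cand,t=3,log=w}
step 14 deliver 0→2: —

empty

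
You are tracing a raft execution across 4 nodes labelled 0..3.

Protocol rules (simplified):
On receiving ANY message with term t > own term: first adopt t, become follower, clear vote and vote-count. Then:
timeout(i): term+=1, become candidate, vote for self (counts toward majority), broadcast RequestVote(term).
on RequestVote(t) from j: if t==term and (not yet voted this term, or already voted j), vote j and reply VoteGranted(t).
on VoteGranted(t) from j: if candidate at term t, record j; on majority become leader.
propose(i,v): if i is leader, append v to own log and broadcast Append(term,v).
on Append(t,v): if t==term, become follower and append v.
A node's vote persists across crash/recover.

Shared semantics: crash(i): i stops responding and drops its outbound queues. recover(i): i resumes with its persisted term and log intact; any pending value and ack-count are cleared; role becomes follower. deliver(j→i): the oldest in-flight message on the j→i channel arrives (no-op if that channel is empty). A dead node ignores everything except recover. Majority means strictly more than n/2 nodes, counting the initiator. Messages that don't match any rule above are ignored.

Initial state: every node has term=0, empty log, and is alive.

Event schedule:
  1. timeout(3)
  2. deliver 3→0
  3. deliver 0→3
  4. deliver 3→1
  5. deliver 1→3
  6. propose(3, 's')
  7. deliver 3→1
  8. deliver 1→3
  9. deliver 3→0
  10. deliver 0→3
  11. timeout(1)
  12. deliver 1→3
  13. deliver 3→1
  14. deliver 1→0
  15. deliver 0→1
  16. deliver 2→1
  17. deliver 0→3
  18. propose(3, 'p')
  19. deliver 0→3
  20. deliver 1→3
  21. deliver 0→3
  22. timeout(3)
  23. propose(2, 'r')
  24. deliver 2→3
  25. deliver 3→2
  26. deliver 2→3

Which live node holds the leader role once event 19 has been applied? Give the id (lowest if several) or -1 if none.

e1 timeout(3): 3[cand,t=1,-]
e2 deliver 3→0: 0[foll,t=1,-]
e3 deliver 0→3: ·
e4 deliver 3→1: 1[foll,t=1,-]
e5 deliver 1→3: 3[lead,t=1,-]
e6 propose(3,'s'): 3[lead,t=1,s]
e7 deliver 3→1: 1[foll,t=1,s]
e8 deliver 1→3: ·
e9 deliver 3→0: 0[foll,t=1,s]
e10 deliver 0→3: ·
e11 timeout(1): 1[cand,t=2,s]
e12 deliver 1→3: 3[foll,t=2,s]
e13 deliver 3→1: ·
e14 deliver 1→0: 0[foll,t=2,s]
e15 deliver 0→1: 1[lead,t=2,s]
e16 deliver 2→1: ·
e17 deliver 0→3: ·
e18 propose(3,'p'): ·
e19 deliver 0→3: ·

1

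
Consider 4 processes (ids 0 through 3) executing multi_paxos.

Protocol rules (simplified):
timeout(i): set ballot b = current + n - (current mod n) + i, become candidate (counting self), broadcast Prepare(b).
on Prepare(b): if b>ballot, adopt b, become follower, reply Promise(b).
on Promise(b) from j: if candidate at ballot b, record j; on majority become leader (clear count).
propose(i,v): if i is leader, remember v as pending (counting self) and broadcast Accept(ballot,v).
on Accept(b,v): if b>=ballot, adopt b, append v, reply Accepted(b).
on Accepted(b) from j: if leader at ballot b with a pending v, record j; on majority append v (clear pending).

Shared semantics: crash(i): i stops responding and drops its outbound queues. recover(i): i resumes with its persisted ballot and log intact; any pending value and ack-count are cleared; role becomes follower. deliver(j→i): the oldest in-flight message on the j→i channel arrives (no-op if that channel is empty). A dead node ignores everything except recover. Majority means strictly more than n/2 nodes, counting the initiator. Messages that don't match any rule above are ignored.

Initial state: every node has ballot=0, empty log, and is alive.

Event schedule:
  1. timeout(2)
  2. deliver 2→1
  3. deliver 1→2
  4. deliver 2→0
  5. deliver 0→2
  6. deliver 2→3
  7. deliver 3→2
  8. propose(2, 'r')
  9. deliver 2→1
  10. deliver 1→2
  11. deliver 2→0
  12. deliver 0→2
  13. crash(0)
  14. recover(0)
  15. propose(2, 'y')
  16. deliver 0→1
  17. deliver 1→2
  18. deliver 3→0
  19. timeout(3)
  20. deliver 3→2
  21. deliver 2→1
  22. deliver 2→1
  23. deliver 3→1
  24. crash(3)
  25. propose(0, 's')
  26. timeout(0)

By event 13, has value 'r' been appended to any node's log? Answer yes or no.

yes

step 1 timeout(2): 2={cand,b=6,log=-}
step 2 deliver 2→1: 1={foll,b=6,log=-}
step 3 deliver 1→2: —
step 4 deliver 2→0: 0={foll,b=6,log=-}
step 5 deliver 0→2: 2={lead,b=6,log=-}
step 6 deliver 2→3: 3={foll,b=6,log=-}
step 7 deliver 3→2: —
step 8 propose(2,'r'): —
step 9 deliver 2→1: 1={foll,b=6,log=r}
step 10 deliver 1→2: —
step 11 deliver 2→0: 0={foll,b=6,log=r}
step 12 deliver 0→2: 2={lead,b=6,log=r}
step 13 crash(0): 0={✗foll,b=6,log=r}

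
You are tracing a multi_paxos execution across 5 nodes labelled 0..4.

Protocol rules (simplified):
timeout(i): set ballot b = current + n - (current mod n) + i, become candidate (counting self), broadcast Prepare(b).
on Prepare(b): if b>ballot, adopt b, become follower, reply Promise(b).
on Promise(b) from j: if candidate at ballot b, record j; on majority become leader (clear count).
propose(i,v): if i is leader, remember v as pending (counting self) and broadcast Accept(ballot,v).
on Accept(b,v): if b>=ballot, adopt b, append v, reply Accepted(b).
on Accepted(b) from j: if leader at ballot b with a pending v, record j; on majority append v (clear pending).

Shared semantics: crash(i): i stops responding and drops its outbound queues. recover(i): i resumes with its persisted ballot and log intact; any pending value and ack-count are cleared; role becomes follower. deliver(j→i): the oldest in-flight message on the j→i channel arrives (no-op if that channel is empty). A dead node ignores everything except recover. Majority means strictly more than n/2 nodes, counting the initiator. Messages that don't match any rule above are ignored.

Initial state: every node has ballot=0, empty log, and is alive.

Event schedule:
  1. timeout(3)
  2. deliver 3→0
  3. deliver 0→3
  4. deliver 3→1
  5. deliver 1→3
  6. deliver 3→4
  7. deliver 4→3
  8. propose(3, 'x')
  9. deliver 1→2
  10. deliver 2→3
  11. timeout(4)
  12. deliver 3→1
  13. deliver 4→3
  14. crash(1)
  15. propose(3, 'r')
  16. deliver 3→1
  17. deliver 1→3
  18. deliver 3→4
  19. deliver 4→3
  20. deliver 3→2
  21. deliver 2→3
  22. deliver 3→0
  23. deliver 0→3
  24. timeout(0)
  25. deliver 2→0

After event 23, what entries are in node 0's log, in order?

x

step 1 timeout(3): 3={cand,b=8,log=-}
step 2 deliver 3→0: 0={foll,b=8,log=-}
step 3 deliver 0→3: —
step 4 deliver 3→1: 1={foll,b=8,log=-}
step 5 deliver 1→3: 3={lead,b=8,log=-}
step 6 deliver 3→4: 4={foll,b=8,log=-}
step 7 deliver 4→3: —
step 8 propose(3,'x'): —
step 9 deliver 1→2: —
step 10 deliver 2→3: —
step 11 timeout(4): 4={cand,b=14,log=-}
step 12 deliver 3→1: 1={foll,b=8,log=x}
step 13 deliver 4→3: 3={foll,b=14,log=-}
step 14 crash(1): 1={✗foll,b=8,log=x}
step 15 propose(3,'r'): —
step 16 deliver 3→1: —
step 17 deliver 1→3: —
step 18 deliver 3→4: —
step 19 deliver 4→3: —
step 20 deliver 3→2: 2={foll,b=8,log=-}
step 21 deliver 2→3: —
step 22 deliver 3→0: 0={foll,b=8,log=x}
step 23 deliver 0→3: —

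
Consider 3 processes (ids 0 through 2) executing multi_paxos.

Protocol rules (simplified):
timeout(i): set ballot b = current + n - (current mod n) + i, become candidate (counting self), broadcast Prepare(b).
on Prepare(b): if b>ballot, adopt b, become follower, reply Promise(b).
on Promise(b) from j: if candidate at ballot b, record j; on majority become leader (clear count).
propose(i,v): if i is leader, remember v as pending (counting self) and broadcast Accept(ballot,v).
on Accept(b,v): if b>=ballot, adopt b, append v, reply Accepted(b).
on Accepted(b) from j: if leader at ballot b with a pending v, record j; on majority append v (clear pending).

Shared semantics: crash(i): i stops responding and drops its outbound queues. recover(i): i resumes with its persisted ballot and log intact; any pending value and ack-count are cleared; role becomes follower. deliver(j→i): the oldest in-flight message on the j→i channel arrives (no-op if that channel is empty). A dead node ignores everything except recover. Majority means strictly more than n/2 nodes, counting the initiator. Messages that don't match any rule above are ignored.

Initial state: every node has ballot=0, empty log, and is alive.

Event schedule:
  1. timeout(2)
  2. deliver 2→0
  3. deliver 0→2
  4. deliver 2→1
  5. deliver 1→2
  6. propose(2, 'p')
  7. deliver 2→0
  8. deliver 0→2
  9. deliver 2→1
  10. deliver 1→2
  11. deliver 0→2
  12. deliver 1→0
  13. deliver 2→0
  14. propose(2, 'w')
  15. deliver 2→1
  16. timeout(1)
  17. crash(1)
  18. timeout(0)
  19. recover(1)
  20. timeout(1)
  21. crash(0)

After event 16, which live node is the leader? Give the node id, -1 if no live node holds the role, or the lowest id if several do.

e1 timeout(2): 2[cand,b=5,-]
e2 deliver 2→0: 0[foll,b=5,-]
e3 deliver 0→2: 2[lead,b=5,-]
e4 deliver 2→1: 1[foll,b=5,-]
e5 deliver 1→2: ·
e6 propose(2,'p'): ·
e7 deliver 2→0: 0[foll,b=5,p]
e8 deliver 0→2: 2[lead,b=5,p]
e9 deliver 2→1: 1[foll,b=5,p]
e10 deliver 1→2: ·
e11 deliver 0→2: ·
e12 deliver 1→0: ·
e13 deliver 2→0: ·
e14 propose(2,'w'): ·
e15 deliver 2→1: 1[foll,b=5,p,w]
e16 timeout(1): 1[cand,b=7,p,w]

2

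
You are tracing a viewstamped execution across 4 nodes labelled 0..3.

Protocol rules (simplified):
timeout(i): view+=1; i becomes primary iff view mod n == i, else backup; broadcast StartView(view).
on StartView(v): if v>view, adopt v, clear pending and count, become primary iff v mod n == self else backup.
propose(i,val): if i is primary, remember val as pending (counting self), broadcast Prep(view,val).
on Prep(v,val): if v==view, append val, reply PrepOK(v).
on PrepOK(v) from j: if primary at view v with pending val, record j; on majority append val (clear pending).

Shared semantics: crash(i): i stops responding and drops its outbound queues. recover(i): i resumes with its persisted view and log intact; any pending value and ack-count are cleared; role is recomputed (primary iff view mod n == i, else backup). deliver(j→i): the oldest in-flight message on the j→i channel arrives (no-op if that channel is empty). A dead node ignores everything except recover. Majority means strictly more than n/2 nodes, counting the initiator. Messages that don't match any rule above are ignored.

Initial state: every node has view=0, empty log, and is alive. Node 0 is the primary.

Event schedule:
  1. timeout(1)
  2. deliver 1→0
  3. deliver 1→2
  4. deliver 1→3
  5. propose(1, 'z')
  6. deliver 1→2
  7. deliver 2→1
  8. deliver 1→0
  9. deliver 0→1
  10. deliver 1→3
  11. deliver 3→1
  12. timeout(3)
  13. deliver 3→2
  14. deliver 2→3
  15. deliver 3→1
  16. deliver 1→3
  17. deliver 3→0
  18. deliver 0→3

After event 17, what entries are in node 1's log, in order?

z

step 1 timeout(1): 1={prim,v=1,log=-}
step 2 deliver 1→0: 0={back,v=1,log=-}
step 3 deliver 1→2: 2={back,v=1,log=-}
step 4 deliver 1→3: 3={back,v=1,log=-}
step 5 propose(1,'z'): —
step 6 deliver 1→2: 2={back,v=1,log=z}
step 7 deliver 2→1: —
step 8 deliver 1→0: 0={back,v=1,log=z}
step 9 deliver 0→1: 1={prim,v=1,log=z}
step 10 deliver 1→3: 3={back,v=1,log=z}
step 11 deliver 3→1: —
step 12 timeout(3): 3={back,v=2,log=z}
step 13 deliver 3→2: 2={prim,v=2,log=z}
step 14 deliver 2→3: —
step 15 deliver 3→1: 1={back,v=2,log=z}
step 16 deliver 1→3: —
step 17 deliver 3→0: 0={back,v=2,log=z}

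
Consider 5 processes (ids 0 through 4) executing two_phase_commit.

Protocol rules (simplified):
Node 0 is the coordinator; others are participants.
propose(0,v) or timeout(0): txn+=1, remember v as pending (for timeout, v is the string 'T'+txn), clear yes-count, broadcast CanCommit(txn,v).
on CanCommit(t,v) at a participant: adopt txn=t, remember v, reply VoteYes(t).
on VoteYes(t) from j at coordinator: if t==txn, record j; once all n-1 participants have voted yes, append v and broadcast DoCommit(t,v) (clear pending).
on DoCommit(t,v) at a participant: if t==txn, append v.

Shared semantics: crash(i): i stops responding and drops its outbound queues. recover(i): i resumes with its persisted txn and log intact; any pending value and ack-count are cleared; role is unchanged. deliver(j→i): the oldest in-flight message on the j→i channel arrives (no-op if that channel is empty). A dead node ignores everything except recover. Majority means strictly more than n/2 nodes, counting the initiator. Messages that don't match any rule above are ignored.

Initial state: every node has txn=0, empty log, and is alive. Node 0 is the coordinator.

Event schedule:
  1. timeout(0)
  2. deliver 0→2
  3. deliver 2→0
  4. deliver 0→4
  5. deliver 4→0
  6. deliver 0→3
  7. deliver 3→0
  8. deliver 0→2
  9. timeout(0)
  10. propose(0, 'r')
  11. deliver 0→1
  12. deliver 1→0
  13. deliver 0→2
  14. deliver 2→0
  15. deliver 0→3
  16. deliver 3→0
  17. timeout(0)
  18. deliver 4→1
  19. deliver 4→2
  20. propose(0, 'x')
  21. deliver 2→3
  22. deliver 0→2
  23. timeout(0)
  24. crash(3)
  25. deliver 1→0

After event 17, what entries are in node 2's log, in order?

empty

after 1 — timeout(0): n0:coor/t1/[-]
after 2 — deliver 0→2: n2:part/t1/[-]
after 3 — deliver 2→0: ·
after 4 — deliver 0→4: n4:part/t1/[-]
after 5 — deliver 4→0: ·
after 6 — deliver 0→3: n3:part/t1/[-]
after 7 — deliver 3→0: ·
after 8 — deliver 0→2: ·
after 9 — timeout(0): n0:coor/t2/[-]
after 10 — propose(0,'r'): n0:coor/t3/[-]
after 11 — deliver 0→1: n1:part/t1/[-]
after 12 — deliver 1→0: ·
after 13 — deliver 0→2: n2:part/t2/[-]
after 14 — deliver 2→0: ·
after 15 — deliver 0→3: n3:part/t2/[-]
after 16 — deliver 3→0: ·
after 17 — timeout(0): n0:coor/t4/[-]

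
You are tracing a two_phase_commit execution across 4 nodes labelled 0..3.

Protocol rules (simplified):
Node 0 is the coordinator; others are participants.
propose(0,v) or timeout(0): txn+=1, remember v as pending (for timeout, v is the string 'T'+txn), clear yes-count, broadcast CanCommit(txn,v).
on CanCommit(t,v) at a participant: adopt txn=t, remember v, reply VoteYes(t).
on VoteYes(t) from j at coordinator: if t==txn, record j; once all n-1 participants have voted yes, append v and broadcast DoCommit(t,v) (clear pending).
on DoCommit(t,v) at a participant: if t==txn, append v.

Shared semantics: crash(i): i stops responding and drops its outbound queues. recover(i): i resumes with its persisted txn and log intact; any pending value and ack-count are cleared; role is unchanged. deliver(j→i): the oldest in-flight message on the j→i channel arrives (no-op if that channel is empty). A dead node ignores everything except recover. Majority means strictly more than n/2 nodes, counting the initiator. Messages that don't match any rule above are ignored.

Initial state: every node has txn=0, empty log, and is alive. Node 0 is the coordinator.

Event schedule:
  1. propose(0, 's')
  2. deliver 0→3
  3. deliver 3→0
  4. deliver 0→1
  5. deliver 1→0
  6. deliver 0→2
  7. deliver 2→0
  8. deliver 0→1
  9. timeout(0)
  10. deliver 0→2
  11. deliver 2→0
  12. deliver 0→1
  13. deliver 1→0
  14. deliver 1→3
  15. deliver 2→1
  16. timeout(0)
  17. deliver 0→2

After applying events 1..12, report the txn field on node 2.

1

step 1 propose(0,'s'): 0={coor,t=1,log=-}
step 2 deliver 0→3: 3={part,t=1,log=-}
step 3 deliver 3→0: —
step 4 deliver 0→1: 1={part,t=1,log=-}
step 5 deliver 1→0: —
step 6 deliver 0→2: 2={part,t=1,log=-}
step 7 deliver 2→0: 0={coor,t=1,log=s}
step 8 deliver 0→1: 1={part,t=1,log=s}
step 9 timeout(0): 0={coor,t=2,log=s}
step 10 deliver 0→2: 2={part,t=1,log=s}
step 11 deliver 2→0: —
step 12 deliver 0→1: 1={part,t=2,log=s}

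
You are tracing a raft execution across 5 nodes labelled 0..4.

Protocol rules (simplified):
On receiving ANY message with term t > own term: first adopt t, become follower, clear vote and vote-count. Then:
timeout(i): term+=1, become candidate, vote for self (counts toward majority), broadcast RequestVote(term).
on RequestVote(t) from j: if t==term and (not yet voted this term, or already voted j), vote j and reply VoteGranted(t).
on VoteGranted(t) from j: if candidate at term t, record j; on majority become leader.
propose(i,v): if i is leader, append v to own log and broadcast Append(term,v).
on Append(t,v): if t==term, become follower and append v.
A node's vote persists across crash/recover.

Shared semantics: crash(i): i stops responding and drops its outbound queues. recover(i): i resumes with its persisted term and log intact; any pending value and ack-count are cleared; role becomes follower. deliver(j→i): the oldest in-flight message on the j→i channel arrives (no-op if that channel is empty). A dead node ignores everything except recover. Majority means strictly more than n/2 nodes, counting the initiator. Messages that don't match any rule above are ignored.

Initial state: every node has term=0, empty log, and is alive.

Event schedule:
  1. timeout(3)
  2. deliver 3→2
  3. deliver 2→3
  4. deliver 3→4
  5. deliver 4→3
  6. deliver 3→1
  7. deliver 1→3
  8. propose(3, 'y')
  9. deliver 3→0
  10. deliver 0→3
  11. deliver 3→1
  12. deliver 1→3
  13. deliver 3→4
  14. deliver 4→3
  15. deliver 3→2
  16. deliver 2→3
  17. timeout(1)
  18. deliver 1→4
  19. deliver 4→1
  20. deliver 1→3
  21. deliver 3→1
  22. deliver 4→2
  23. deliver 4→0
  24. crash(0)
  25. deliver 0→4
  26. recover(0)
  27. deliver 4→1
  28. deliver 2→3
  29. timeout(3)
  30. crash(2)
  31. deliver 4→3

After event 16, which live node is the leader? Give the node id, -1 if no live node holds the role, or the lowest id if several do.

3

after 1 — timeout(3): n3:cand/t1/[-]
after 2 — deliver 3→2: n2:foll/t1/[-]
after 3 — deliver 2→3: ·
after 4 — deliver 3→4: n4:foll/t1/[-]
after 5 — deliver 4→3: n3:lead/t1/[-]
after 6 — deliver 3→1: n1:foll/t1/[-]
after 7 — deliver 1→3: ·
after 8 — propose(3,'y'): n3:lead/t1/[y]
after 9 — deliver 3→0: n0:foll/t1/[-]
after 10 — deliver 0→3: ·
after 11 — deliver 3→1: n1:foll/t1/[y]
after 12 — deliver 1→3: ·
after 13 — deliver 3→4: n4:foll/t1/[y]
after 14 — deliver 4→3: ·
after 15 — deliver 3→2: n2:foll/t1/[y]
after 16 — deliver 2→3: ·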